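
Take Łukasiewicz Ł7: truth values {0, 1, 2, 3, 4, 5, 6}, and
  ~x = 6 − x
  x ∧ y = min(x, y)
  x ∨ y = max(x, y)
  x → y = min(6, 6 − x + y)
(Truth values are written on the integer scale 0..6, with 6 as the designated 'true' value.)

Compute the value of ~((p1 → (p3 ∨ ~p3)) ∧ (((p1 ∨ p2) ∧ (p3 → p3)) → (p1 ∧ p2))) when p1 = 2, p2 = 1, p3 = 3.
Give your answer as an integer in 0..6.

1

~p3 = ~3 = 3
p3 ∨ ~p3 = 3 ∨ 3 = 3
p1 → (p3 ∨ ~p3) = 2 → 3 = 6
p1 ∨ p2 = 2 ∨ 1 = 2
p3 → p3 = 3 → 3 = 6
(p1 ∨ p2) ∧ (p3 → p3) = 2 ∧ 6 = 2
p1 ∧ p2 = 2 ∧ 1 = 1
((p1 ∨ p2) ∧ (p3 → p3)) → (p1 ∧ p2) = 2 → 1 = 5
(p1 → (p3 ∨ ~p3)) ∧ (((p1 ∨ p2) ∧ (p3 → p3)) → (p1 ∧ p2)) = 6 ∧ 5 = 5
~((p1 → (p3 ∨ ~p3)) ∧ (((p1 ∨ p2) ∧ (p3 → p3)) → (p1 ∧ p2))) = ~5 = 1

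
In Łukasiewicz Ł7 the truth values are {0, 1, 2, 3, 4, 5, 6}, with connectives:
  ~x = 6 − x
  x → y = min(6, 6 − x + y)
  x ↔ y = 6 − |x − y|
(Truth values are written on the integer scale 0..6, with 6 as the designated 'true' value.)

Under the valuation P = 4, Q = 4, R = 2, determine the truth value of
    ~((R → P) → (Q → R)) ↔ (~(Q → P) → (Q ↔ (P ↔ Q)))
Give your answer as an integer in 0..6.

R → P = 2 → 4 = 6
Q → R = 4 → 2 = 4
(R → P) → (Q → R) = 6 → 4 = 4
~((R → P) → (Q → R)) = ~4 = 2
Q → P = 4 → 4 = 6
~(Q → P) = ~6 = 0
P ↔ Q = 4 ↔ 4 = 6
Q ↔ (P ↔ Q) = 4 ↔ 6 = 4
~(Q → P) → (Q ↔ (P ↔ Q)) = 0 → 4 = 6
~((R → P) → (Q → R)) ↔ (~(Q → P) → (Q ↔ (P ↔ Q))) = 2 ↔ 6 = 2

2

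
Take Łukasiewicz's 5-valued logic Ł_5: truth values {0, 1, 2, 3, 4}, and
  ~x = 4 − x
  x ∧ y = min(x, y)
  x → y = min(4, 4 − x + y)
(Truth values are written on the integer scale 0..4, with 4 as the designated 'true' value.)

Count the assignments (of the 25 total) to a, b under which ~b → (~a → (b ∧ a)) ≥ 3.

value 4: 17 assignments (counts)
value 3: 3 assignments (counts)
value 2: 2 assignments
value 1: 2 assignments
value 0: 1 assignment
So 20 of the 25 assignments meet the threshold.

20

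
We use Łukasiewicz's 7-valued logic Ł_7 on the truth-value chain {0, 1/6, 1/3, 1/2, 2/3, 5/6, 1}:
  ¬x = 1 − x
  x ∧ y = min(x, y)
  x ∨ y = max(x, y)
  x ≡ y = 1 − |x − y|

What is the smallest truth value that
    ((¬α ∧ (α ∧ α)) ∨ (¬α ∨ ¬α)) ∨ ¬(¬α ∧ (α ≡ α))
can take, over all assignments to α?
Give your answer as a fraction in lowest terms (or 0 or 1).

Take α = 1/2:
¬α = ¬1/2 = 1/2
α ∧ α = 1/2 ∧ 1/2 = 1/2
¬α ∧ (α ∧ α) = 1/2 ∧ 1/2 = 1/2
¬α = ¬1/2 = 1/2
¬α = ¬1/2 = 1/2
¬α ∨ ¬α = 1/2 ∨ 1/2 = 1/2
(¬α ∧ (α ∧ α)) ∨ (¬α ∨ ¬α) = 1/2 ∨ 1/2 = 1/2
¬α = ¬1/2 = 1/2
α ≡ α = 1/2 ≡ 1/2 = 1
¬α ∧ (α ≡ α) = 1/2 ∧ 1 = 1/2
¬(¬α ∧ (α ≡ α)) = ¬1/2 = 1/2
((¬α ∧ (α ∧ α)) ∨ (¬α ∨ ¬α)) ∨ ¬(¬α ∧ (α ≡ α)) = 1/2 ∨ 1/2 = 1/2
No assignment yields a value below 1/2, so this is the minimum.

1/2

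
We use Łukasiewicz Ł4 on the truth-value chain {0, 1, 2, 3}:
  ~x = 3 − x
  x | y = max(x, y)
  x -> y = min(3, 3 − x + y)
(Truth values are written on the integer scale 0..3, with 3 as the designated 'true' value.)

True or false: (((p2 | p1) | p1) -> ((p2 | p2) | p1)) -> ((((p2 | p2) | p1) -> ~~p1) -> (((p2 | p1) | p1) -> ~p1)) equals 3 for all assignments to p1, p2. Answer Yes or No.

No

Counterexample: take p1 = 2, p2 = 0.
p2 | p1 = 0 | 2 = 2
(p2 | p1) | p1 = 2 | 2 = 2
p2 | p2 = 0 | 0 = 0
(p2 | p2) | p1 = 0 | 2 = 2
((p2 | p1) | p1) -> ((p2 | p2) | p1) = 2 -> 2 = 3
p2 | p2 = 0 | 0 = 0
(p2 | p2) | p1 = 0 | 2 = 2
~p1 = ~2 = 1
~~p1 = ~1 = 2
((p2 | p2) | p1) -> ~~p1 = 2 -> 2 = 3
p2 | p1 = 0 | 2 = 2
(p2 | p1) | p1 = 2 | 2 = 2
~p1 = ~2 = 1
((p2 | p1) | p1) -> ~p1 = 2 -> 1 = 2
(((p2 | p2) | p1) -> ~~p1) -> (((p2 | p1) | p1) -> ~p1) = 3 -> 2 = 2
(((p2 | p1) | p1) -> ((p2 | p2) | p1)) -> ((((p2 | p2) | p1) -> ~~p1) -> (((p2 | p1) | p1) -> ~p1)) = 3 -> 2 = 2
This gives 2 ≠ 3.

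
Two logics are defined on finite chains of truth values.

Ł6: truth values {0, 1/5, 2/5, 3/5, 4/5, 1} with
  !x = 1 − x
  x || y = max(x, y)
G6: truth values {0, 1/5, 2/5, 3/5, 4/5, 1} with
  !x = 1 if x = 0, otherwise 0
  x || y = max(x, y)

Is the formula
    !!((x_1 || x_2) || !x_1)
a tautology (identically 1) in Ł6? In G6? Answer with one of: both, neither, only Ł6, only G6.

only G6

In Ł6: at x_1 = 1/5, x_2 = 0 the value is 4/5 — not a tautology.
In G6: every assignment gives 1 — tautology.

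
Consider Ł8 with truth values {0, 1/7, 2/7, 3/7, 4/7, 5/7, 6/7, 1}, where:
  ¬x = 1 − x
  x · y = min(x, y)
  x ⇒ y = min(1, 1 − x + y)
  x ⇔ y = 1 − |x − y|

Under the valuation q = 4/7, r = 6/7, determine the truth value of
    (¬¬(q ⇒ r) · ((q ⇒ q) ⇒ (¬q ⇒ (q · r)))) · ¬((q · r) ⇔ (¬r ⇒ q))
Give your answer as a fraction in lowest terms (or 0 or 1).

3/7

q ⇒ r = 4/7 ⇒ 6/7 = 1
¬(q ⇒ r) = ¬1 = 0
¬¬(q ⇒ r) = ¬0 = 1
q ⇒ q = 4/7 ⇒ 4/7 = 1
¬q = ¬4/7 = 3/7
q · r = 4/7 · 6/7 = 4/7
¬q ⇒ (q · r) = 3/7 ⇒ 4/7 = 1
(q ⇒ q) ⇒ (¬q ⇒ (q · r)) = 1 ⇒ 1 = 1
¬¬(q ⇒ r) · ((q ⇒ q) ⇒ (¬q ⇒ (q · r))) = 1 · 1 = 1
q · r = 4/7 · 6/7 = 4/7
¬r = ¬6/7 = 1/7
¬r ⇒ q = 1/7 ⇒ 4/7 = 1
(q · r) ⇔ (¬r ⇒ q) = 4/7 ⇔ 1 = 4/7
¬((q · r) ⇔ (¬r ⇒ q)) = ¬4/7 = 3/7
(¬¬(q ⇒ r) · ((q ⇒ q) ⇒ (¬q ⇒ (q · r)))) · ¬((q · r) ⇔ (¬r ⇒ q)) = 1 · 3/7 = 3/7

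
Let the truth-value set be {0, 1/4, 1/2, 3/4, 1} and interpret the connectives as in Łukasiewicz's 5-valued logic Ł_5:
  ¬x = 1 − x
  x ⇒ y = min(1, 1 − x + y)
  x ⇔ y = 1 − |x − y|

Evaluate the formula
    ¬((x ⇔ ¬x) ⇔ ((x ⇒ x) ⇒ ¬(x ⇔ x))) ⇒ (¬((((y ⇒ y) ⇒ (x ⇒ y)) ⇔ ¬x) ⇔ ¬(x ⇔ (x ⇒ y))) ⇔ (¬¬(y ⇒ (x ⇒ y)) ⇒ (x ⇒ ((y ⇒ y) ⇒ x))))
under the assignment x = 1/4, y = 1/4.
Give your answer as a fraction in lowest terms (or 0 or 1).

¬x = ¬1/4 = 3/4
x ⇔ ¬x = 1/4 ⇔ 3/4 = 1/2
x ⇒ x = 1/4 ⇒ 1/4 = 1
x ⇔ x = 1/4 ⇔ 1/4 = 1
¬(x ⇔ x) = ¬1 = 0
(x ⇒ x) ⇒ ¬(x ⇔ x) = 1 ⇒ 0 = 0
(x ⇔ ¬x) ⇔ ((x ⇒ x) ⇒ ¬(x ⇔ x)) = 1/2 ⇔ 0 = 1/2
¬((x ⇔ ¬x) ⇔ ((x ⇒ x) ⇒ ¬(x ⇔ x))) = ¬1/2 = 1/2
y ⇒ y = 1/4 ⇒ 1/4 = 1
x ⇒ y = 1/4 ⇒ 1/4 = 1
(y ⇒ y) ⇒ (x ⇒ y) = 1 ⇒ 1 = 1
¬x = ¬1/4 = 3/4
((y ⇒ y) ⇒ (x ⇒ y)) ⇔ ¬x = 1 ⇔ 3/4 = 3/4
x ⇒ y = 1/4 ⇒ 1/4 = 1
x ⇔ (x ⇒ y) = 1/4 ⇔ 1 = 1/4
¬(x ⇔ (x ⇒ y)) = ¬1/4 = 3/4
(((y ⇒ y) ⇒ (x ⇒ y)) ⇔ ¬x) ⇔ ¬(x ⇔ (x ⇒ y)) = 3/4 ⇔ 3/4 = 1
¬((((y ⇒ y) ⇒ (x ⇒ y)) ⇔ ¬x) ⇔ ¬(x ⇔ (x ⇒ y))) = ¬1 = 0
x ⇒ y = 1/4 ⇒ 1/4 = 1
y ⇒ (x ⇒ y) = 1/4 ⇒ 1 = 1
¬(y ⇒ (x ⇒ y)) = ¬1 = 0
¬¬(y ⇒ (x ⇒ y)) = ¬0 = 1
y ⇒ y = 1/4 ⇒ 1/4 = 1
(y ⇒ y) ⇒ x = 1 ⇒ 1/4 = 1/4
x ⇒ ((y ⇒ y) ⇒ x) = 1/4 ⇒ 1/4 = 1
¬¬(y ⇒ (x ⇒ y)) ⇒ (x ⇒ ((y ⇒ y) ⇒ x)) = 1 ⇒ 1 = 1
¬((((y ⇒ y) ⇒ (x ⇒ y)) ⇔ ¬x) ⇔ ¬(x ⇔ (x ⇒ y))) ⇔ (¬¬(y ⇒ (x ⇒ y)) ⇒ (x ⇒ ((y ⇒ y) ⇒ x))) = 0 ⇔ 1 = 0
¬((x ⇔ ¬x) ⇔ ((x ⇒ x) ⇒ ¬(x ⇔ x))) ⇒ (¬((((y ⇒ y) ⇒ (x ⇒ y)) ⇔ ¬x) ⇔ ¬(x ⇔ (x ⇒ y))) ⇔ (¬¬(y ⇒ (x ⇒ y)) ⇒ (x ⇒ ((y ⇒ y) ⇒ x)))) = 1/2 ⇒ 0 = 1/2

1/2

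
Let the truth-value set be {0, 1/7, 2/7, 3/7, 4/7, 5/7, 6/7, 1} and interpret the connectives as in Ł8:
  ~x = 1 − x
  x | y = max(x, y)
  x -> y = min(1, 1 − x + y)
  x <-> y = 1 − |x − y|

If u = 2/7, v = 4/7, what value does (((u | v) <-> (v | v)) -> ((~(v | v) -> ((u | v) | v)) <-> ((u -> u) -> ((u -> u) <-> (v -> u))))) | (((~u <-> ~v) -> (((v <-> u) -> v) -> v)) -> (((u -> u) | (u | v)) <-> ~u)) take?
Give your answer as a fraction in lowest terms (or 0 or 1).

u | v = 2/7 | 4/7 = 4/7
v | v = 4/7 | 4/7 = 4/7
(u | v) <-> (v | v) = 4/7 <-> 4/7 = 1
v | v = 4/7 | 4/7 = 4/7
~(v | v) = ~4/7 = 3/7
u | v = 2/7 | 4/7 = 4/7
(u | v) | v = 4/7 | 4/7 = 4/7
~(v | v) -> ((u | v) | v) = 3/7 -> 4/7 = 1
u -> u = 2/7 -> 2/7 = 1
u -> u = 2/7 -> 2/7 = 1
v -> u = 4/7 -> 2/7 = 5/7
(u -> u) <-> (v -> u) = 1 <-> 5/7 = 5/7
(u -> u) -> ((u -> u) <-> (v -> u)) = 1 -> 5/7 = 5/7
(~(v | v) -> ((u | v) | v)) <-> ((u -> u) -> ((u -> u) <-> (v -> u))) = 1 <-> 5/7 = 5/7
((u | v) <-> (v | v)) -> ((~(v | v) -> ((u | v) | v)) <-> ((u -> u) -> ((u -> u) <-> (v -> u)))) = 1 -> 5/7 = 5/7
~u = ~2/7 = 5/7
~v = ~4/7 = 3/7
~u <-> ~v = 5/7 <-> 3/7 = 5/7
v <-> u = 4/7 <-> 2/7 = 5/7
(v <-> u) -> v = 5/7 -> 4/7 = 6/7
((v <-> u) -> v) -> v = 6/7 -> 4/7 = 5/7
(~u <-> ~v) -> (((v <-> u) -> v) -> v) = 5/7 -> 5/7 = 1
u -> u = 2/7 -> 2/7 = 1
u | v = 2/7 | 4/7 = 4/7
(u -> u) | (u | v) = 1 | 4/7 = 1
~u = ~2/7 = 5/7
((u -> u) | (u | v)) <-> ~u = 1 <-> 5/7 = 5/7
((~u <-> ~v) -> (((v <-> u) -> v) -> v)) -> (((u -> u) | (u | v)) <-> ~u) = 1 -> 5/7 = 5/7
(((u | v) <-> (v | v)) -> ((~(v | v) -> ((u | v) | v)) <-> ((u -> u) -> ((u -> u) <-> (v -> u))))) | (((~u <-> ~v) -> (((v <-> u) -> v) -> v)) -> (((u -> u) | (u | v)) <-> ~u)) = 5/7 | 5/7 = 5/7

5/7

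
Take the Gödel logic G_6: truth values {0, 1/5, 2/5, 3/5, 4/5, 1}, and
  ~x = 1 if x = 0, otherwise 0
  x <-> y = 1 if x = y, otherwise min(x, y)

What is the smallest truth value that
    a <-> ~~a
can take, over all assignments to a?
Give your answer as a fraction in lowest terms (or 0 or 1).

1/5

Take a = 1/5:
~a = ~1/5 = 0
~~a = ~0 = 1
a <-> ~~a = 1/5 <-> 1 = 1/5
No assignment yields a value below 1/5, so this is the minimum.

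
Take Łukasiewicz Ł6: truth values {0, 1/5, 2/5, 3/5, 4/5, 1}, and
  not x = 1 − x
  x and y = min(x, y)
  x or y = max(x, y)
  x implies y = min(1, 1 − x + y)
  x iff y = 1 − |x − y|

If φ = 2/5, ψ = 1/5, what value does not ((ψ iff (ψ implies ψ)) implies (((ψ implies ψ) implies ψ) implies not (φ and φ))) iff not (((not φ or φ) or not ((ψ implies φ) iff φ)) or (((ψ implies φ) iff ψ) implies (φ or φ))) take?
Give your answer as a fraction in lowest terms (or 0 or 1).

ψ implies ψ = 1/5 implies 1/5 = 1
ψ iff (ψ implies ψ) = 1/5 iff 1 = 1/5
ψ implies ψ = 1/5 implies 1/5 = 1
(ψ implies ψ) implies ψ = 1 implies 1/5 = 1/5
φ and φ = 2/5 and 2/5 = 2/5
not (φ and φ) = not 2/5 = 3/5
((ψ implies ψ) implies ψ) implies not (φ and φ) = 1/5 implies 3/5 = 1
(ψ iff (ψ implies ψ)) implies (((ψ implies ψ) implies ψ) implies not (φ and φ)) = 1/5 implies 1 = 1
not ((ψ iff (ψ implies ψ)) implies (((ψ implies ψ) implies ψ) implies not (φ and φ))) = not 1 = 0
not φ = not 2/5 = 3/5
not φ or φ = 3/5 or 2/5 = 3/5
ψ implies φ = 1/5 implies 2/5 = 1
(ψ implies φ) iff φ = 1 iff 2/5 = 2/5
not ((ψ implies φ) iff φ) = not 2/5 = 3/5
(not φ or φ) or not ((ψ implies φ) iff φ) = 3/5 or 3/5 = 3/5
ψ implies φ = 1/5 implies 2/5 = 1
(ψ implies φ) iff ψ = 1 iff 1/5 = 1/5
φ or φ = 2/5 or 2/5 = 2/5
((ψ implies φ) iff ψ) implies (φ or φ) = 1/5 implies 2/5 = 1
((not φ or φ) or not ((ψ implies φ) iff φ)) or (((ψ implies φ) iff ψ) implies (φ or φ)) = 3/5 or 1 = 1
not (((not φ or φ) or not ((ψ implies φ) iff φ)) or (((ψ implies φ) iff ψ) implies (φ or φ))) = not 1 = 0
not ((ψ iff (ψ implies ψ)) implies (((ψ implies ψ) implies ψ) implies not (φ and φ))) iff not (((not φ or φ) or not ((ψ implies φ) iff φ)) or (((ψ implies φ) iff ψ) implies (φ or φ))) = 0 iff 0 = 1

1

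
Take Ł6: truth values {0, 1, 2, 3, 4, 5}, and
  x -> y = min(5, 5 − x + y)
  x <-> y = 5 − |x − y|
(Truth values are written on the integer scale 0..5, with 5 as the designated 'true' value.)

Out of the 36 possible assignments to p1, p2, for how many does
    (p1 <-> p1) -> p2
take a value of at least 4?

12

value 5: 6 assignments (counts)
value 4: 6 assignments (counts)
value 3: 6 assignments
value 2: 6 assignments
value 1: 6 assignments
value 0: 6 assignments
So 12 of the 36 assignments meet the threshold.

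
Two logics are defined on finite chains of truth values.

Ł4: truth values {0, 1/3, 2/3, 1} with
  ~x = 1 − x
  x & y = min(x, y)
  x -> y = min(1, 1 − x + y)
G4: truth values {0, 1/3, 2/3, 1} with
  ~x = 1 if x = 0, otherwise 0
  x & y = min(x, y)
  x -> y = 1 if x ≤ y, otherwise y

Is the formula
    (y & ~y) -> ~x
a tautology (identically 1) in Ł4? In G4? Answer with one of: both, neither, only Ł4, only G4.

only G4

In Ł4: at x = 1, y = 1/3 the value is 2/3 — not a tautology.
In G4: every assignment gives 1 — tautology.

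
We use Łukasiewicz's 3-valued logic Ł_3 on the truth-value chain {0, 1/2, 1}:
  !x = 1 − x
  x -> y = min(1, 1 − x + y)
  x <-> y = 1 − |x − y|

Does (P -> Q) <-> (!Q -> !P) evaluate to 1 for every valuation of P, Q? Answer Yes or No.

Yes

P = 0, Q = 0 ↦ 1
P = 0, Q = 1/2 ↦ 1
P = 0, Q = 1 ↦ 1
P = 1/2, Q = 0 ↦ 1
P = 1/2, Q = 1/2 ↦ 1
P = 1/2, Q = 1 ↦ 1
P = 1, Q = 0 ↦ 1
P = 1, Q = 1/2 ↦ 1
P = 1, Q = 1 ↦ 1
Every assignment gives a value ≥ 1.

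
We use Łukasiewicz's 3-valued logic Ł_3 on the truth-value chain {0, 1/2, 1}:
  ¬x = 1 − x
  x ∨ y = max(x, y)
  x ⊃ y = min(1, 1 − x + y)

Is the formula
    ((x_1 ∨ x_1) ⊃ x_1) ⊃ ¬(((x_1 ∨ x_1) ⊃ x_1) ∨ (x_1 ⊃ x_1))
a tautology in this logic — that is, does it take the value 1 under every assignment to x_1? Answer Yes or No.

Counterexample: take x_1 = 0.
x_1 ∨ x_1 = 0 ∨ 0 = 0
(x_1 ∨ x_1) ⊃ x_1 = 0 ⊃ 0 = 1
x_1 ⊃ x_1 = 0 ⊃ 0 = 1
((x_1 ∨ x_1) ⊃ x_1) ∨ (x_1 ⊃ x_1) = 1 ∨ 1 = 1
¬(((x_1 ∨ x_1) ⊃ x_1) ∨ (x_1 ⊃ x_1)) = ¬1 = 0
((x_1 ∨ x_1) ⊃ x_1) ⊃ ¬(((x_1 ∨ x_1) ⊃ x_1) ∨ (x_1 ⊃ x_1)) = 1 ⊃ 0 = 0
This gives 0 ≠ 1.

No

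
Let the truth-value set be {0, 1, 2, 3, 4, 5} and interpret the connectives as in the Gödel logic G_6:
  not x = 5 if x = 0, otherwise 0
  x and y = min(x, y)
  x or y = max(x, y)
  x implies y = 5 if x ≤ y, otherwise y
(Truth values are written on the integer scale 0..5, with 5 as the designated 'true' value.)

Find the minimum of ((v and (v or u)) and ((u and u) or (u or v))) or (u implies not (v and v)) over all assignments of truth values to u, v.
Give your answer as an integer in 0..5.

1

Take u = 1, v = 1:
v or u = 1 or 1 = 1
v and (v or u) = 1 and 1 = 1
u and u = 1 and 1 = 1
u or v = 1 or 1 = 1
(u and u) or (u or v) = 1 or 1 = 1
(v and (v or u)) and ((u and u) or (u or v)) = 1 and 1 = 1
v and v = 1 and 1 = 1
not (v and v) = not 1 = 0
u implies not (v and v) = 1 implies 0 = 0
((v and (v or u)) and ((u and u) or (u or v))) or (u implies not (v and v)) = 1 or 0 = 1
No assignment yields a value below 1, so this is the minimum.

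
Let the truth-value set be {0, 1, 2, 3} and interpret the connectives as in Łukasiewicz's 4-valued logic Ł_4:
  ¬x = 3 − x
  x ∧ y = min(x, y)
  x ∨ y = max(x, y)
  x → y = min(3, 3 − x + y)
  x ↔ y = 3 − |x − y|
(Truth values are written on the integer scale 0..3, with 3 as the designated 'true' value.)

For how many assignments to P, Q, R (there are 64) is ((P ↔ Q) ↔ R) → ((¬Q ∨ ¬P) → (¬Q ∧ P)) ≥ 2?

52

value 3: 40 assignments (counts)
value 2: 12 assignments (counts)
value 1: 8 assignments
value 0: 4 assignments
So 52 of the 64 assignments meet the threshold.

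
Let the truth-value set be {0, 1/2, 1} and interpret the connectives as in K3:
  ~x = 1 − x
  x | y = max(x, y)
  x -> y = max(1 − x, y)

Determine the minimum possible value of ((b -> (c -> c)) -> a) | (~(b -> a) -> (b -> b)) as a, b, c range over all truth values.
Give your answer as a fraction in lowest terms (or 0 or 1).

1/2

Take a = 0, b = 1/2, c = 0:
c -> c = 0 -> 0 = 1
b -> (c -> c) = 1/2 -> 1 = 1
(b -> (c -> c)) -> a = 1 -> 0 = 0
b -> a = 1/2 -> 0 = 1/2
~(b -> a) = ~1/2 = 1/2
b -> b = 1/2 -> 1/2 = 1/2
~(b -> a) -> (b -> b) = 1/2 -> 1/2 = 1/2
((b -> (c -> c)) -> a) | (~(b -> a) -> (b -> b)) = 0 | 1/2 = 1/2
No assignment yields a value below 1/2, so this is the minimum.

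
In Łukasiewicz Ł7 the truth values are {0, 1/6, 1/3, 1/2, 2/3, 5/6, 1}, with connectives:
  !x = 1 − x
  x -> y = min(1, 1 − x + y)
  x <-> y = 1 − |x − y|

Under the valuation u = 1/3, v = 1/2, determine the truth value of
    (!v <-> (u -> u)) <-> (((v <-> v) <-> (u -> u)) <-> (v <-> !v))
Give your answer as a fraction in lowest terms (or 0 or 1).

!v = !1/2 = 1/2
u -> u = 1/3 -> 1/3 = 1
!v <-> (u -> u) = 1/2 <-> 1 = 1/2
v <-> v = 1/2 <-> 1/2 = 1
u -> u = 1/3 -> 1/3 = 1
(v <-> v) <-> (u -> u) = 1 <-> 1 = 1
!v = !1/2 = 1/2
v <-> !v = 1/2 <-> 1/2 = 1
((v <-> v) <-> (u -> u)) <-> (v <-> !v) = 1 <-> 1 = 1
(!v <-> (u -> u)) <-> (((v <-> v) <-> (u -> u)) <-> (v <-> !v)) = 1/2 <-> 1 = 1/2

1/2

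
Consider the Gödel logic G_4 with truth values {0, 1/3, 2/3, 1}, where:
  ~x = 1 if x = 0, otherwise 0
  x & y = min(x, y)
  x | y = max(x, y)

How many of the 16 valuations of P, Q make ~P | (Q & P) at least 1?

5

P = 0, Q = 0 ↦ 1  ≥
P = 0, Q = 1/3 ↦ 1  ≥
P = 0, Q = 2/3 ↦ 1  ≥
P = 0, Q = 1 ↦ 1  ≥
P = 1/3, Q = 0 ↦ 0  <
P = 1/3, Q = 1/3 ↦ 1/3  <
P = 1/3, Q = 2/3 ↦ 1/3  <
P = 1/3, Q = 1 ↦ 1/3  <
P = 2/3, Q = 0 ↦ 0  <
P = 2/3, Q = 1/3 ↦ 1/3  <
P = 2/3, Q = 2/3 ↦ 2/3  <
P = 2/3, Q = 1 ↦ 2/3  <
P = 1, Q = 0 ↦ 0  <
P = 1, Q = 1/3 ↦ 1/3  <
P = 1, Q = 2/3 ↦ 2/3  <
P = 1, Q = 1 ↦ 1  ≥
So 5 of the 16 assignments meet the threshold.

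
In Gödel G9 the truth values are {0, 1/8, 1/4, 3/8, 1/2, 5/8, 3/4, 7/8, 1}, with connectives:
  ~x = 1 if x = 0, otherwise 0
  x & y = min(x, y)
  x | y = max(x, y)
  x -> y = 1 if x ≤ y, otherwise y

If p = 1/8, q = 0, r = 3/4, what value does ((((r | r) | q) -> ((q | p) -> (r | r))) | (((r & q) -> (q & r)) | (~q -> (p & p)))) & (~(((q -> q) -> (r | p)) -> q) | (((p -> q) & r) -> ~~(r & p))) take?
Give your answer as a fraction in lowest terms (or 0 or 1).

1

r | r = 3/4 | 3/4 = 3/4
(r | r) | q = 3/4 | 0 = 3/4
q | p = 0 | 1/8 = 1/8
r | r = 3/4 | 3/4 = 3/4
(q | p) -> (r | r) = 1/8 -> 3/4 = 1
((r | r) | q) -> ((q | p) -> (r | r)) = 3/4 -> 1 = 1
r & q = 3/4 & 0 = 0
q & r = 0 & 3/4 = 0
(r & q) -> (q & r) = 0 -> 0 = 1
~q = ~0 = 1
p & p = 1/8 & 1/8 = 1/8
~q -> (p & p) = 1 -> 1/8 = 1/8
((r & q) -> (q & r)) | (~q -> (p & p)) = 1 | 1/8 = 1
(((r | r) | q) -> ((q | p) -> (r | r))) | (((r & q) -> (q & r)) | (~q -> (p & p))) = 1 | 1 = 1
q -> q = 0 -> 0 = 1
r | p = 3/4 | 1/8 = 3/4
(q -> q) -> (r | p) = 1 -> 3/4 = 3/4
((q -> q) -> (r | p)) -> q = 3/4 -> 0 = 0
~(((q -> q) -> (r | p)) -> q) = ~0 = 1
p -> q = 1/8 -> 0 = 0
(p -> q) & r = 0 & 3/4 = 0
r & p = 3/4 & 1/8 = 1/8
~(r & p) = ~1/8 = 0
~~(r & p) = ~0 = 1
((p -> q) & r) -> ~~(r & p) = 0 -> 1 = 1
~(((q -> q) -> (r | p)) -> q) | (((p -> q) & r) -> ~~(r & p)) = 1 | 1 = 1
((((r | r) | q) -> ((q | p) -> (r | r))) | (((r & q) -> (q & r)) | (~q -> (p & p)))) & (~(((q -> q) -> (r | p)) -> q) | (((p -> q) & r) -> ~~(r & p))) = 1 & 1 = 1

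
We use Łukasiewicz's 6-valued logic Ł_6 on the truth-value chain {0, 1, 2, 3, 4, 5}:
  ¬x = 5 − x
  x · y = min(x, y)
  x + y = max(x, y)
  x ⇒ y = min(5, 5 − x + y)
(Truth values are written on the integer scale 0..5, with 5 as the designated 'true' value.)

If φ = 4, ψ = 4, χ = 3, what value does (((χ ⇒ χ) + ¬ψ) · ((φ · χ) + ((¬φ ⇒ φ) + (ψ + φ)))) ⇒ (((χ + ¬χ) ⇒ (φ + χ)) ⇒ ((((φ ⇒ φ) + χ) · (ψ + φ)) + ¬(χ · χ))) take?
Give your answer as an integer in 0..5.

4

χ ⇒ χ = 3 ⇒ 3 = 5
¬ψ = ¬4 = 1
(χ ⇒ χ) + ¬ψ = 5 + 1 = 5
φ · χ = 4 · 3 = 3
¬φ = ¬4 = 1
¬φ ⇒ φ = 1 ⇒ 4 = 5
ψ + φ = 4 + 4 = 4
(¬φ ⇒ φ) + (ψ + φ) = 5 + 4 = 5
(φ · χ) + ((¬φ ⇒ φ) + (ψ + φ)) = 3 + 5 = 5
((χ ⇒ χ) + ¬ψ) · ((φ · χ) + ((¬φ ⇒ φ) + (ψ + φ))) = 5 · 5 = 5
¬χ = ¬3 = 2
χ + ¬χ = 3 + 2 = 3
φ + χ = 4 + 3 = 4
(χ + ¬χ) ⇒ (φ + χ) = 3 ⇒ 4 = 5
φ ⇒ φ = 4 ⇒ 4 = 5
(φ ⇒ φ) + χ = 5 + 3 = 5
ψ + φ = 4 + 4 = 4
((φ ⇒ φ) + χ) · (ψ + φ) = 5 · 4 = 4
χ · χ = 3 · 3 = 3
¬(χ · χ) = ¬3 = 2
(((φ ⇒ φ) + χ) · (ψ + φ)) + ¬(χ · χ) = 4 + 2 = 4
((χ + ¬χ) ⇒ (φ + χ)) ⇒ ((((φ ⇒ φ) + χ) · (ψ + φ)) + ¬(χ · χ)) = 5 ⇒ 4 = 4
(((χ ⇒ χ) + ¬ψ) · ((φ · χ) + ((¬φ ⇒ φ) + (ψ + φ)))) ⇒ (((χ + ¬χ) ⇒ (φ + χ)) ⇒ ((((φ ⇒ φ) + χ) · (ψ + φ)) + ¬(χ · χ))) = 5 ⇒ 4 = 4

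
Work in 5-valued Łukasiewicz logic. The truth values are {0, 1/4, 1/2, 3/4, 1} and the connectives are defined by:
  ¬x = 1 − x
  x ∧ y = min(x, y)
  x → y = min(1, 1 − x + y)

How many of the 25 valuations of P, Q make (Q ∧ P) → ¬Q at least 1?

18

value 1: 18 assignments (counts)
value 3/4: 2 assignments
value 1/2: 3 assignments
value 1/4: 1 assignment
value 0: 1 assignment
So 18 of the 25 assignments meet the threshold.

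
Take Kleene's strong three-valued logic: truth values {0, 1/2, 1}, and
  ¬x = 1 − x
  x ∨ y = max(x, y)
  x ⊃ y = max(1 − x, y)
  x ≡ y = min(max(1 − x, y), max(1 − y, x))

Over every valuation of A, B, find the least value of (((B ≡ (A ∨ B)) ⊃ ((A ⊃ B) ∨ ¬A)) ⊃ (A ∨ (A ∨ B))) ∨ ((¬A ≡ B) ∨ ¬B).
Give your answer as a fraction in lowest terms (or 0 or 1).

1/2

Take A = 0, B = 1/2:
A ∨ B = 0 ∨ 1/2 = 1/2
B ≡ (A ∨ B) = 1/2 ≡ 1/2 = 1/2
A ⊃ B = 0 ⊃ 1/2 = 1
¬A = ¬0 = 1
(A ⊃ B) ∨ ¬A = 1 ∨ 1 = 1
(B ≡ (A ∨ B)) ⊃ ((A ⊃ B) ∨ ¬A) = 1/2 ⊃ 1 = 1
A ∨ B = 0 ∨ 1/2 = 1/2
A ∨ (A ∨ B) = 0 ∨ 1/2 = 1/2
((B ≡ (A ∨ B)) ⊃ ((A ⊃ B) ∨ ¬A)) ⊃ (A ∨ (A ∨ B)) = 1 ⊃ 1/2 = 1/2
¬A = ¬0 = 1
¬A ≡ B = 1 ≡ 1/2 = 1/2
¬B = ¬1/2 = 1/2
(¬A ≡ B) ∨ ¬B = 1/2 ∨ 1/2 = 1/2
(((B ≡ (A ∨ B)) ⊃ ((A ⊃ B) ∨ ¬A)) ⊃ (A ∨ (A ∨ B))) ∨ ((¬A ≡ B) ∨ ¬B) = 1/2 ∨ 1/2 = 1/2
No assignment yields a value below 1/2, so this is the minimum.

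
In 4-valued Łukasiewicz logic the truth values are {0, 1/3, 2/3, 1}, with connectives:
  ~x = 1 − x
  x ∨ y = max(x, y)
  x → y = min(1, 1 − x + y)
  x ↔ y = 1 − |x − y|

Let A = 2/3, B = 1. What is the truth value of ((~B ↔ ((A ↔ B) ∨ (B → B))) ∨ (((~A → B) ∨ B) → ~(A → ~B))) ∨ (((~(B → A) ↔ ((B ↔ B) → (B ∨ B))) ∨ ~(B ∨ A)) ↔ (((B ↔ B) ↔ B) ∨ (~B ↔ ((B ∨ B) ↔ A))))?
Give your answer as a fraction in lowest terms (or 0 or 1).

~B = ~1 = 0
A ↔ B = 2/3 ↔ 1 = 2/3
B → B = 1 → 1 = 1
(A ↔ B) ∨ (B → B) = 2/3 ∨ 1 = 1
~B ↔ ((A ↔ B) ∨ (B → B)) = 0 ↔ 1 = 0
~A = ~2/3 = 1/3
~A → B = 1/3 → 1 = 1
(~A → B) ∨ B = 1 ∨ 1 = 1
~B = ~1 = 0
A → ~B = 2/3 → 0 = 1/3
~(A → ~B) = ~1/3 = 2/3
((~A → B) ∨ B) → ~(A → ~B) = 1 → 2/3 = 2/3
(~B ↔ ((A ↔ B) ∨ (B → B))) ∨ (((~A → B) ∨ B) → ~(A → ~B)) = 0 ∨ 2/3 = 2/3
B → A = 1 → 2/3 = 2/3
~(B → A) = ~2/3 = 1/3
B ↔ B = 1 ↔ 1 = 1
B ∨ B = 1 ∨ 1 = 1
(B ↔ B) → (B ∨ B) = 1 → 1 = 1
~(B → A) ↔ ((B ↔ B) → (B ∨ B)) = 1/3 ↔ 1 = 1/3
B ∨ A = 1 ∨ 2/3 = 1
~(B ∨ A) = ~1 = 0
(~(B → A) ↔ ((B ↔ B) → (B ∨ B))) ∨ ~(B ∨ A) = 1/3 ∨ 0 = 1/3
B ↔ B = 1 ↔ 1 = 1
(B ↔ B) ↔ B = 1 ↔ 1 = 1
~B = ~1 = 0
B ∨ B = 1 ∨ 1 = 1
(B ∨ B) ↔ A = 1 ↔ 2/3 = 2/3
~B ↔ ((B ∨ B) ↔ A) = 0 ↔ 2/3 = 1/3
((B ↔ B) ↔ B) ∨ (~B ↔ ((B ∨ B) ↔ A)) = 1 ∨ 1/3 = 1
((~(B → A) ↔ ((B ↔ B) → (B ∨ B))) ∨ ~(B ∨ A)) ↔ (((B ↔ B) ↔ B) ∨ (~B ↔ ((B ∨ B) ↔ A))) = 1/3 ↔ 1 = 1/3
((~B ↔ ((A ↔ B) ∨ (B → B))) ∨ (((~A → B) ∨ B) → ~(A → ~B))) ∨ (((~(B → A) ↔ ((B ↔ B) → (B ∨ B))) ∨ ~(B ∨ A)) ↔ (((B ↔ B) ↔ B) ∨ (~B ↔ ((B ∨ B) ↔ A)))) = 2/3 ∨ 1/3 = 2/3

2/3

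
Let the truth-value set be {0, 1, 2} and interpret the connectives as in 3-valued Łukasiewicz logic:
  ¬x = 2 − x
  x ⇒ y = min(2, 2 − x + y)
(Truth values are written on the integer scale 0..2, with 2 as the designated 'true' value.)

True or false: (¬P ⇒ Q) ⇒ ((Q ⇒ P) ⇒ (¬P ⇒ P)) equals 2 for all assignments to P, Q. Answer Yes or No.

Yes

P = 0, Q = 0 ↦ 2
P = 0, Q = 1 ↦ 2
P = 0, Q = 2 ↦ 2
P = 1, Q = 0 ↦ 2
P = 1, Q = 1 ↦ 2
P = 1, Q = 2 ↦ 2
P = 2, Q = 0 ↦ 2
P = 2, Q = 1 ↦ 2
P = 2, Q = 2 ↦ 2
Every assignment gives a value ≥ 2.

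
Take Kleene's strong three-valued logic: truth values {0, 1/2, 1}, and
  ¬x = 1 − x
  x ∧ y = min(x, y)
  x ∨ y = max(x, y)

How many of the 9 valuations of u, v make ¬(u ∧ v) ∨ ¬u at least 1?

u = 0, v = 0 ↦ 1  ≥
u = 0, v = 1/2 ↦ 1  ≥
u = 0, v = 1 ↦ 1  ≥
u = 1/2, v = 0 ↦ 1  ≥
u = 1/2, v = 1/2 ↦ 1/2  <
u = 1/2, v = 1 ↦ 1/2  <
u = 1, v = 0 ↦ 1  ≥
u = 1, v = 1/2 ↦ 1/2  <
u = 1, v = 1 ↦ 0  <
So 5 of the 9 assignments meet the threshold.

5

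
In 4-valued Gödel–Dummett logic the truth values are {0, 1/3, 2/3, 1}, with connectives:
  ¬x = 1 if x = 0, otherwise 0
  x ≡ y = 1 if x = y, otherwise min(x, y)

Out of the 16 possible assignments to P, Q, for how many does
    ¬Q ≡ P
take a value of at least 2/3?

P = 0, Q = 0 ↦ 0  <
P = 0, Q = 1/3 ↦ 1  ≥
P = 0, Q = 2/3 ↦ 1  ≥
P = 0, Q = 1 ↦ 1  ≥
P = 1/3, Q = 0 ↦ 1/3  <
P = 1/3, Q = 1/3 ↦ 0  <
P = 1/3, Q = 2/3 ↦ 0  <
P = 1/3, Q = 1 ↦ 0  <
P = 2/3, Q = 0 ↦ 2/3  ≥
P = 2/3, Q = 1/3 ↦ 0  <
P = 2/3, Q = 2/3 ↦ 0  <
P = 2/3, Q = 1 ↦ 0  <
P = 1, Q = 0 ↦ 1  ≥
P = 1, Q = 1/3 ↦ 0  <
P = 1, Q = 2/3 ↦ 0  <
P = 1, Q = 1 ↦ 0  <
So 5 of the 16 assignments meet the threshold.

5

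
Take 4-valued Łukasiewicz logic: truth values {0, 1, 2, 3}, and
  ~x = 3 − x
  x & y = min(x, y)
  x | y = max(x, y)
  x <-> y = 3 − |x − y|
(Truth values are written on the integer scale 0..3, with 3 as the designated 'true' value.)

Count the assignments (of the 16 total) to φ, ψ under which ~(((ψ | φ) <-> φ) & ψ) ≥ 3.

φ = 0, ψ = 0 ↦ 3  ≥
φ = 0, ψ = 1 ↦ 2  <
φ = 0, ψ = 2 ↦ 2  <
φ = 0, ψ = 3 ↦ 3  ≥
φ = 1, ψ = 0 ↦ 3  ≥
φ = 1, ψ = 1 ↦ 2  <
φ = 1, ψ = 2 ↦ 1  <
φ = 1, ψ = 3 ↦ 2  <
φ = 2, ψ = 0 ↦ 3  ≥
φ = 2, ψ = 1 ↦ 2  <
φ = 2, ψ = 2 ↦ 1  <
φ = 2, ψ = 3 ↦ 1  <
φ = 3, ψ = 0 ↦ 3  ≥
φ = 3, ψ = 1 ↦ 2  <
φ = 3, ψ = 2 ↦ 1  <
φ = 3, ψ = 3 ↦ 0  <
So 5 of the 16 assignments meet the threshold.

5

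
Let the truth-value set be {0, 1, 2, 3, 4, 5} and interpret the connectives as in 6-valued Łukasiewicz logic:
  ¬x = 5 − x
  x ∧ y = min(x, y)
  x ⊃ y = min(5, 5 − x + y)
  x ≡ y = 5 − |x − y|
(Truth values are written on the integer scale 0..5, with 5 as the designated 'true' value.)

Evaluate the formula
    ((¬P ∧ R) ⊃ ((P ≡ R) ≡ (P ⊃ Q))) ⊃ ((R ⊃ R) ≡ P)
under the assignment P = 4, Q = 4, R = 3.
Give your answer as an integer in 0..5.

4

¬P = ¬4 = 1
¬P ∧ R = 1 ∧ 3 = 1
P ≡ R = 4 ≡ 3 = 4
P ⊃ Q = 4 ⊃ 4 = 5
(P ≡ R) ≡ (P ⊃ Q) = 4 ≡ 5 = 4
(¬P ∧ R) ⊃ ((P ≡ R) ≡ (P ⊃ Q)) = 1 ⊃ 4 = 5
R ⊃ R = 3 ⊃ 3 = 5
(R ⊃ R) ≡ P = 5 ≡ 4 = 4
((¬P ∧ R) ⊃ ((P ≡ R) ≡ (P ⊃ Q))) ⊃ ((R ⊃ R) ≡ P) = 5 ⊃ 4 = 4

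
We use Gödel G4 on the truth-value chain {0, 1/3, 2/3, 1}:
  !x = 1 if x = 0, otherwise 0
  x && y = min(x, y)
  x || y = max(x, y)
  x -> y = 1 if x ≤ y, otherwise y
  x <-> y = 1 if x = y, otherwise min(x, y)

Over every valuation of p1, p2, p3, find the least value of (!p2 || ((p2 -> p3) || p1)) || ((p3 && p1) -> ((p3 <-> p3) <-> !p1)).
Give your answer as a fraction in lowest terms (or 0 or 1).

Take p1 = 1/3, p2 = 2/3, p3 = 1/3:
!p2 = !2/3 = 0
p2 -> p3 = 2/3 -> 1/3 = 1/3
(p2 -> p3) || p1 = 1/3 || 1/3 = 1/3
!p2 || ((p2 -> p3) || p1) = 0 || 1/3 = 1/3
p3 && p1 = 1/3 && 1/3 = 1/3
p3 <-> p3 = 1/3 <-> 1/3 = 1
!p1 = !1/3 = 0
(p3 <-> p3) <-> !p1 = 1 <-> 0 = 0
(p3 && p1) -> ((p3 <-> p3) <-> !p1) = 1/3 -> 0 = 0
(!p2 || ((p2 -> p3) || p1)) || ((p3 && p1) -> ((p3 <-> p3) <-> !p1)) = 1/3 || 0 = 1/3
No assignment yields a value below 1/3, so this is the minimum.

1/3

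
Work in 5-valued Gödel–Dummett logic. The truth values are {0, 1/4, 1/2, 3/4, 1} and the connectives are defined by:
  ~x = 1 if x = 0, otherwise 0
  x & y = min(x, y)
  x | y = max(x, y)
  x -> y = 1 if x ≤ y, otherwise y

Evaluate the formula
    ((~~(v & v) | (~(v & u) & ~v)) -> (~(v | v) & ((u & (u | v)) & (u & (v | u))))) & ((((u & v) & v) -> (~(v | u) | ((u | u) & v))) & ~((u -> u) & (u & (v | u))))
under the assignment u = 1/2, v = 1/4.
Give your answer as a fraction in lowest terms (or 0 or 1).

v & v = 1/4 & 1/4 = 1/4
~(v & v) = ~1/4 = 0
~~(v & v) = ~0 = 1
v & u = 1/4 & 1/2 = 1/4
~(v & u) = ~1/4 = 0
~v = ~1/4 = 0
~(v & u) & ~v = 0 & 0 = 0
~~(v & v) | (~(v & u) & ~v) = 1 | 0 = 1
v | v = 1/4 | 1/4 = 1/4
~(v | v) = ~1/4 = 0
u | v = 1/2 | 1/4 = 1/2
u & (u | v) = 1/2 & 1/2 = 1/2
v | u = 1/4 | 1/2 = 1/2
u & (v | u) = 1/2 & 1/2 = 1/2
(u & (u | v)) & (u & (v | u)) = 1/2 & 1/2 = 1/2
~(v | v) & ((u & (u | v)) & (u & (v | u))) = 0 & 1/2 = 0
(~~(v & v) | (~(v & u) & ~v)) -> (~(v | v) & ((u & (u | v)) & (u & (v | u)))) = 1 -> 0 = 0
u & v = 1/2 & 1/4 = 1/4
(u & v) & v = 1/4 & 1/4 = 1/4
v | u = 1/4 | 1/2 = 1/2
~(v | u) = ~1/2 = 0
u | u = 1/2 | 1/2 = 1/2
(u | u) & v = 1/2 & 1/4 = 1/4
~(v | u) | ((u | u) & v) = 0 | 1/4 = 1/4
((u & v) & v) -> (~(v | u) | ((u | u) & v)) = 1/4 -> 1/4 = 1
u -> u = 1/2 -> 1/2 = 1
v | u = 1/4 | 1/2 = 1/2
u & (v | u) = 1/2 & 1/2 = 1/2
(u -> u) & (u & (v | u)) = 1 & 1/2 = 1/2
~((u -> u) & (u & (v | u))) = ~1/2 = 0
(((u & v) & v) -> (~(v | u) | ((u | u) & v))) & ~((u -> u) & (u & (v | u))) = 1 & 0 = 0
((~~(v & v) | (~(v & u) & ~v)) -> (~(v | v) & ((u & (u | v)) & (u & (v | u))))) & ((((u & v) & v) -> (~(v | u) | ((u | u) & v))) & ~((u -> u) & (u & (v | u)))) = 0 & 0 = 0

0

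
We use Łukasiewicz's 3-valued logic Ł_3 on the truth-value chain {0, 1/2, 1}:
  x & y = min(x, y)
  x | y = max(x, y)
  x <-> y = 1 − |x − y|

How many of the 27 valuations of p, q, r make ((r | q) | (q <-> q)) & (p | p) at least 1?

9

value 1: 9 assignments (counts)
value 1/2: 9 assignments
value 0: 9 assignments
So 9 of the 27 assignments meet the threshold.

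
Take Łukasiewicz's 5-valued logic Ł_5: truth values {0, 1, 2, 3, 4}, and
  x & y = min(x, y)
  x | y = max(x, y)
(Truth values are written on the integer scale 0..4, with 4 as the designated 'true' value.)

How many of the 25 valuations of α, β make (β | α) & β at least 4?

5

value 4: 5 assignments (counts)
value 3: 5 assignments
value 2: 5 assignments
value 1: 5 assignments
value 0: 5 assignments
So 5 of the 25 assignments meet the threshold.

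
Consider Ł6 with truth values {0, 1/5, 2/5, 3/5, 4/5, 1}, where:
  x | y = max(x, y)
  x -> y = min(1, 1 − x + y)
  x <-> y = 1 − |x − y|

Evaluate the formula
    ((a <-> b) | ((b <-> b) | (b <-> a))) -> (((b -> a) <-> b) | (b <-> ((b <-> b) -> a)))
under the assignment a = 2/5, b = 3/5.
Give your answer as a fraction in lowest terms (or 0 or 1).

4/5

a <-> b = 2/5 <-> 3/5 = 4/5
b <-> b = 3/5 <-> 3/5 = 1
b <-> a = 3/5 <-> 2/5 = 4/5
(b <-> b) | (b <-> a) = 1 | 4/5 = 1
(a <-> b) | ((b <-> b) | (b <-> a)) = 4/5 | 1 = 1
b -> a = 3/5 -> 2/5 = 4/5
(b -> a) <-> b = 4/5 <-> 3/5 = 4/5
b <-> b = 3/5 <-> 3/5 = 1
(b <-> b) -> a = 1 -> 2/5 = 2/5
b <-> ((b <-> b) -> a) = 3/5 <-> 2/5 = 4/5
((b -> a) <-> b) | (b <-> ((b <-> b) -> a)) = 4/5 | 4/5 = 4/5
((a <-> b) | ((b <-> b) | (b <-> a))) -> (((b -> a) <-> b) | (b <-> ((b <-> b) -> a))) = 1 -> 4/5 = 4/5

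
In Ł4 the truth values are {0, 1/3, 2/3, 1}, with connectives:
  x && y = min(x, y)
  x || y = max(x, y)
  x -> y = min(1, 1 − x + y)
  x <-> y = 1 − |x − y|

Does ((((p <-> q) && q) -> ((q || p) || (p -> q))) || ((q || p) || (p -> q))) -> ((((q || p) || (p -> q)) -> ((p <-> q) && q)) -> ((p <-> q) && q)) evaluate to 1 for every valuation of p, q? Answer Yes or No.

No

Counterexample: take p = 1/3, q = 0.
p <-> q = 1/3 <-> 0 = 2/3
(p <-> q) && q = 2/3 && 0 = 0
q || p = 0 || 1/3 = 1/3
p -> q = 1/3 -> 0 = 2/3
(q || p) || (p -> q) = 1/3 || 2/3 = 2/3
((p <-> q) && q) -> ((q || p) || (p -> q)) = 0 -> 2/3 = 1
(((p <-> q) && q) -> ((q || p) || (p -> q))) || ((q || p) || (p -> q)) = 1 || 2/3 = 1
q || p = 0 || 1/3 = 1/3
p -> q = 1/3 -> 0 = 2/3
(q || p) || (p -> q) = 1/3 || 2/3 = 2/3
p <-> q = 1/3 <-> 0 = 2/3
(p <-> q) && q = 2/3 && 0 = 0
((q || p) || (p -> q)) -> ((p <-> q) && q) = 2/3 -> 0 = 1/3
p <-> q = 1/3 <-> 0 = 2/3
(p <-> q) && q = 2/3 && 0 = 0
(((q || p) || (p -> q)) -> ((p <-> q) && q)) -> ((p <-> q) && q) = 1/3 -> 0 = 2/3
((((p <-> q) && q) -> ((q || p) || (p -> q))) || ((q || p) || (p -> q))) -> ((((q || p) || (p -> q)) -> ((p <-> q) && q)) -> ((p <-> q) && q)) = 1 -> 2/3 = 2/3
This gives 2/3 ≠ 1.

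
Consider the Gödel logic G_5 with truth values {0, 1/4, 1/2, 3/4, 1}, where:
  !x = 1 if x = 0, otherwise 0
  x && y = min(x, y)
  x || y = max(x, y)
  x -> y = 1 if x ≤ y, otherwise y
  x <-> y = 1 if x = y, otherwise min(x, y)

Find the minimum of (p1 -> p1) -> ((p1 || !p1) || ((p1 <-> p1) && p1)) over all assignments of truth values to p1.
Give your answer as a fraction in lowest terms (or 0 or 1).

1/4

Take p1 = 1/4:
p1 -> p1 = 1/4 -> 1/4 = 1
!p1 = !1/4 = 0
p1 || !p1 = 1/4 || 0 = 1/4
p1 <-> p1 = 1/4 <-> 1/4 = 1
(p1 <-> p1) && p1 = 1 && 1/4 = 1/4
(p1 || !p1) || ((p1 <-> p1) && p1) = 1/4 || 1/4 = 1/4
(p1 -> p1) -> ((p1 || !p1) || ((p1 <-> p1) && p1)) = 1 -> 1/4 = 1/4
No assignment yields a value below 1/4, so this is the minimum.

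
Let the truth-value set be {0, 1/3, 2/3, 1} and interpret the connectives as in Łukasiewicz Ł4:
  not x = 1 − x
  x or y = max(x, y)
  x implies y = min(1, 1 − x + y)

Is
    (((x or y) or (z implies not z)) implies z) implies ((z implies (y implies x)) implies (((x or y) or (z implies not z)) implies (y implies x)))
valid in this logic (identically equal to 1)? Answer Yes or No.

Yes

At x = 0, y = 1/3, z = 2/3, for instance:
x or y = 0 or 1/3 = 1/3
not z = not 2/3 = 1/3
z implies not z = 2/3 implies 1/3 = 2/3
(x or y) or (z implies not z) = 1/3 or 2/3 = 2/3
((x or y) or (z implies not z)) implies z = 2/3 implies 2/3 = 1
y implies x = 1/3 implies 0 = 2/3
z implies (y implies x) = 2/3 implies 2/3 = 1
((x or y) or (z implies not z)) implies (y implies x) = 2/3 implies 2/3 = 1
(z implies (y implies x)) implies (((x or y) or (z implies not z)) implies (y implies x)) = 1 implies 1 = 1
(((x or y) or (z implies not z)) implies z) implies ((z implies (y implies x)) implies (((x or y) or (z implies not z)) implies (y implies x))) = 1 implies 1 = 1
and checking the remaining 63 assignments likewise gives ≥ 1 in every case.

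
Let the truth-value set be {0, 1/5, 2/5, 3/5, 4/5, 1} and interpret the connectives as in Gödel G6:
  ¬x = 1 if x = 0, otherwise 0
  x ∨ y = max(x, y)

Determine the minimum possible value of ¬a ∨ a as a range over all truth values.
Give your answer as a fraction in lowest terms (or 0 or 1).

1/5

Take a = 1/5:
¬a = ¬1/5 = 0
¬a ∨ a = 0 ∨ 1/5 = 1/5
No assignment yields a value below 1/5, so this is the minimum.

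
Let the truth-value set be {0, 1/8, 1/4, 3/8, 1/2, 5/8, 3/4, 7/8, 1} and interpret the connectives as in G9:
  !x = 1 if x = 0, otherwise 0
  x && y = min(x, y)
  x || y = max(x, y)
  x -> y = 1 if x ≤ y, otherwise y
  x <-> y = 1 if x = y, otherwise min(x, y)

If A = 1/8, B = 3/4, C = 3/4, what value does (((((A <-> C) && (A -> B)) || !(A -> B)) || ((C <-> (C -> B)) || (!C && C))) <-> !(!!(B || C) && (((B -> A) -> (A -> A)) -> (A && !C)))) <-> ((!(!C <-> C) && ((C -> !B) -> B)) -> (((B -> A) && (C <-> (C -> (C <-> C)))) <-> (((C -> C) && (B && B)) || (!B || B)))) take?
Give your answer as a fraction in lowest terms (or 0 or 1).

1/8

A <-> C = 1/8 <-> 3/4 = 1/8
A -> B = 1/8 -> 3/4 = 1
(A <-> C) && (A -> B) = 1/8 && 1 = 1/8
A -> B = 1/8 -> 3/4 = 1
!(A -> B) = !1 = 0
((A <-> C) && (A -> B)) || !(A -> B) = 1/8 || 0 = 1/8
C -> B = 3/4 -> 3/4 = 1
C <-> (C -> B) = 3/4 <-> 1 = 3/4
!C = !3/4 = 0
!C && C = 0 && 3/4 = 0
(C <-> (C -> B)) || (!C && C) = 3/4 || 0 = 3/4
(((A <-> C) && (A -> B)) || !(A -> B)) || ((C <-> (C -> B)) || (!C && C)) = 1/8 || 3/4 = 3/4
B || C = 3/4 || 3/4 = 3/4
!(B || C) = !3/4 = 0
!!(B || C) = !0 = 1
B -> A = 3/4 -> 1/8 = 1/8
A -> A = 1/8 -> 1/8 = 1
(B -> A) -> (A -> A) = 1/8 -> 1 = 1
!C = !3/4 = 0
A && !C = 1/8 && 0 = 0
((B -> A) -> (A -> A)) -> (A && !C) = 1 -> 0 = 0
!!(B || C) && (((B -> A) -> (A -> A)) -> (A && !C)) = 1 && 0 = 0
!(!!(B || C) && (((B -> A) -> (A -> A)) -> (A && !C))) = !0 = 1
((((A <-> C) && (A -> B)) || !(A -> B)) || ((C <-> (C -> B)) || (!C && C))) <-> !(!!(B || C) && (((B -> A) -> (A -> A)) -> (A && !C))) = 3/4 <-> 1 = 3/4
!C = !3/4 = 0
!C <-> C = 0 <-> 3/4 = 0
!(!C <-> C) = !0 = 1
!B = !3/4 = 0
C -> !B = 3/4 -> 0 = 0
(C -> !B) -> B = 0 -> 3/4 = 1
!(!C <-> C) && ((C -> !B) -> B) = 1 && 1 = 1
B -> A = 3/4 -> 1/8 = 1/8
C <-> C = 3/4 <-> 3/4 = 1
C -> (C <-> C) = 3/4 -> 1 = 1
C <-> (C -> (C <-> C)) = 3/4 <-> 1 = 3/4
(B -> A) && (C <-> (C -> (C <-> C))) = 1/8 && 3/4 = 1/8
C -> C = 3/4 -> 3/4 = 1
B && B = 3/4 && 3/4 = 3/4
(C -> C) && (B && B) = 1 && 3/4 = 3/4
!B = !3/4 = 0
!B || B = 0 || 3/4 = 3/4
((C -> C) && (B && B)) || (!B || B) = 3/4 || 3/4 = 3/4
((B -> A) && (C <-> (C -> (C <-> C)))) <-> (((C -> C) && (B && B)) || (!B || B)) = 1/8 <-> 3/4 = 1/8
(!(!C <-> C) && ((C -> !B) -> B)) -> (((B -> A) && (C <-> (C -> (C <-> C)))) <-> (((C -> C) && (B && B)) || (!B || B))) = 1 -> 1/8 = 1/8
(((((A <-> C) && (A -> B)) || !(A -> B)) || ((C <-> (C -> B)) || (!C && C))) <-> !(!!(B || C) && (((B -> A) -> (A -> A)) -> (A && !C)))) <-> ((!(!C <-> C) && ((C -> !B) -> B)) -> (((B -> A) && (C <-> (C -> (C <-> C)))) <-> (((C -> C) && (B && B)) || (!B || B)))) = 3/4 <-> 1/8 = 1/8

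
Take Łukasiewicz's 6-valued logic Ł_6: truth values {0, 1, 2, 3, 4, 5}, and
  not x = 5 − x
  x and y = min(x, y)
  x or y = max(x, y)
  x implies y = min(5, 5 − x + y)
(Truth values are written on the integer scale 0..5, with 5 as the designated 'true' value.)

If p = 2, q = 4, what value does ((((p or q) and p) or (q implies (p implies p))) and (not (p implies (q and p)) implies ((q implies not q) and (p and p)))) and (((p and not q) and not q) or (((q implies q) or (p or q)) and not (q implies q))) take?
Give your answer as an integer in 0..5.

1

p or q = 2 or 4 = 4
(p or q) and p = 4 and 2 = 2
p implies p = 2 implies 2 = 5
q implies (p implies p) = 4 implies 5 = 5
((p or q) and p) or (q implies (p implies p)) = 2 or 5 = 5
q and p = 4 and 2 = 2
p implies (q and p) = 2 implies 2 = 5
not (p implies (q and p)) = not 5 = 0
not q = not 4 = 1
q implies not q = 4 implies 1 = 2
p and p = 2 and 2 = 2
(q implies not q) and (p and p) = 2 and 2 = 2
not (p implies (q and p)) implies ((q implies not q) and (p and p)) = 0 implies 2 = 5
(((p or q) and p) or (q implies (p implies p))) and (not (p implies (q and p)) implies ((q implies not q) and (p and p))) = 5 and 5 = 5
not q = not 4 = 1
p and not q = 2 and 1 = 1
not q = not 4 = 1
(p and not q) and not q = 1 and 1 = 1
q implies q = 4 implies 4 = 5
p or q = 2 or 4 = 4
(q implies q) or (p or q) = 5 or 4 = 5
q implies q = 4 implies 4 = 5
not (q implies q) = not 5 = 0
((q implies q) or (p or q)) and not (q implies q) = 5 and 0 = 0
((p and not q) and not q) or (((q implies q) or (p or q)) and not (q implies q)) = 1 or 0 = 1
((((p or q) and p) or (q implies (p implies p))) and (not (p implies (q and p)) implies ((q implies not q) and (p and p)))) and (((p and not q) and not q) or (((q implies q) or (p or q)) and not (q implies q))) = 5 and 1 = 1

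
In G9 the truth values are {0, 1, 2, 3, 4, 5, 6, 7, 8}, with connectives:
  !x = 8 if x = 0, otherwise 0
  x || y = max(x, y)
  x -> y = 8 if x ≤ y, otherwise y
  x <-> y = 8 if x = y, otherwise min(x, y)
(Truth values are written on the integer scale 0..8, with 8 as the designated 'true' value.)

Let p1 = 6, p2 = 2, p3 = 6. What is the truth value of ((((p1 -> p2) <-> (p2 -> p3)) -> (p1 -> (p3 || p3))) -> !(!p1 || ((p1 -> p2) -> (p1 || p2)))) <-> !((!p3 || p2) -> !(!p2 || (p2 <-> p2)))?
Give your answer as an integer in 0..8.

p1 -> p2 = 6 -> 2 = 2
p2 -> p3 = 2 -> 6 = 8
(p1 -> p2) <-> (p2 -> p3) = 2 <-> 8 = 2
p3 || p3 = 6 || 6 = 6
p1 -> (p3 || p3) = 6 -> 6 = 8
((p1 -> p2) <-> (p2 -> p3)) -> (p1 -> (p3 || p3)) = 2 -> 8 = 8
!p1 = !6 = 0
p1 -> p2 = 6 -> 2 = 2
p1 || p2 = 6 || 2 = 6
(p1 -> p2) -> (p1 || p2) = 2 -> 6 = 8
!p1 || ((p1 -> p2) -> (p1 || p2)) = 0 || 8 = 8
!(!p1 || ((p1 -> p2) -> (p1 || p2))) = !8 = 0
(((p1 -> p2) <-> (p2 -> p3)) -> (p1 -> (p3 || p3))) -> !(!p1 || ((p1 -> p2) -> (p1 || p2))) = 8 -> 0 = 0
!p3 = !6 = 0
!p3 || p2 = 0 || 2 = 2
!p2 = !2 = 0
p2 <-> p2 = 2 <-> 2 = 8
!p2 || (p2 <-> p2) = 0 || 8 = 8
!(!p2 || (p2 <-> p2)) = !8 = 0
(!p3 || p2) -> !(!p2 || (p2 <-> p2)) = 2 -> 0 = 0
!((!p3 || p2) -> !(!p2 || (p2 <-> p2))) = !0 = 8
((((p1 -> p2) <-> (p2 -> p3)) -> (p1 -> (p3 || p3))) -> !(!p1 || ((p1 -> p2) -> (p1 || p2)))) <-> !((!p3 || p2) -> !(!p2 || (p2 <-> p2))) = 0 <-> 8 = 0

0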